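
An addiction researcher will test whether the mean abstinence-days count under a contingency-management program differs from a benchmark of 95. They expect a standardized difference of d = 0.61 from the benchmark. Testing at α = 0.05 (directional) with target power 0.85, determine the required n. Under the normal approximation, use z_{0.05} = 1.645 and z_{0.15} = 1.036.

n = 20

For a one-sample test: n = ((z_{α} + z_β) / d)².
z_{α} + z_β = 1.645 + 1.036 = 2.681.
n = (2.681 / 0.61)² = 4.395² = 19.32.
Round up.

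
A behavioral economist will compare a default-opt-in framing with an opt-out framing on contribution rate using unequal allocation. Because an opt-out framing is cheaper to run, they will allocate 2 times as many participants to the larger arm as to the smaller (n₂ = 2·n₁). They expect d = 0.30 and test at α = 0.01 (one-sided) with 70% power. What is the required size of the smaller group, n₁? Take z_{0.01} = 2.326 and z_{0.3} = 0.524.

With allocation ratio k = n₂/n₁ = 2, Var(x̄₁−x̄₂) = σ²(1/n₁ + 1/(k·n₁)) = σ²·(k+1)/(k·n₁).
So n₁ = (1 + 1/k)·((z_{α} + z_β)/d)² = 1.500 × (2.850/0.30)².
n₁ = 1.500 × 90.25 = 135.4.
Round up: n₁ = 136, giving n₂ = 2 × 136 = 272.

n₁ = 136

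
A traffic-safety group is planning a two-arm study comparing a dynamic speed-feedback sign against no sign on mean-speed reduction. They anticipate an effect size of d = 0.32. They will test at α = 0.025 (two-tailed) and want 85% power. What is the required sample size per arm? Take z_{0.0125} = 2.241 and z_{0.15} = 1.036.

n = 210 per group

For two independent groups with equal n: n = 2·((z_{α/2} + z_β) / d)².
z_{α/2} + z_β = 2.241 + 1.036 = 3.277.
n = 2 × (3.277 / 0.32)² = 2 × 10.241² = 2 × 104.87 = 209.7.
Round up to the next whole participant.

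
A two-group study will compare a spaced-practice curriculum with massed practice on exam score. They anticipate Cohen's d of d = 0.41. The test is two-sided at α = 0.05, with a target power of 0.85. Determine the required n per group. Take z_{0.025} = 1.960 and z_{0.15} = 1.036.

For two independent groups with equal n: n = 2·((z_{α/2} + z_β) / d)².
z_{α/2} + z_β = 1.960 + 1.036 = 2.996.
n = 2 × (2.996 / 0.41)² = 2 × 7.307² = 2 × 53.40 = 106.8.
Round up to the next whole participant.

n = 107 per group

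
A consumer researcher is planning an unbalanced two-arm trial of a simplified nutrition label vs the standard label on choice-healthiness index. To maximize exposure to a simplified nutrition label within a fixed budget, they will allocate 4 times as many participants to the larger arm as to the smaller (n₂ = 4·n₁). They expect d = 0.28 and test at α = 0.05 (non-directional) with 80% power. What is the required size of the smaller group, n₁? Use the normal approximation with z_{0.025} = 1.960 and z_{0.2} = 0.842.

n₁ = 126

With allocation ratio k = n₂/n₁ = 4, Var(x̄₁−x̄₂) = σ²(1/n₁ + 1/(k·n₁)) = σ²·(k+1)/(k·n₁).
So n₁ = (1 + 1/k)·((z_{α/2} + z_β)/d)² = 1.250 × (2.802/0.28)².
n₁ = 1.250 × 100.14 = 125.2.
Round up: n₁ = 126, giving n₂ = 4 × 126 = 504.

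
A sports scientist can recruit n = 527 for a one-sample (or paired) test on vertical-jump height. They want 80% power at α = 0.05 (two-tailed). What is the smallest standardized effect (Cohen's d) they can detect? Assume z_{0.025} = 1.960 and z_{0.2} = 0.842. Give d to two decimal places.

d_min ≈ 0.12

For a single sample (or paired design) of n = 527: d_min = (z_{α/2} + z_β)/√n.
z-sum = 1.960 + 0.842 = 2.802.
d_min = 2.802 / √527 = 2.802 / 22.956 = 0.122.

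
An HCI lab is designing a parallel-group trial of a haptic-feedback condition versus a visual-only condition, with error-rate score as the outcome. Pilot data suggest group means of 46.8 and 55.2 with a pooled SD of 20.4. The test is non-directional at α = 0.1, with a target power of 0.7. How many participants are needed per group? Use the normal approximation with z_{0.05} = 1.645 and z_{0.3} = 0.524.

n = 56 per group

Cohen's d = |M₁ − M₂| / SD_pooled = |46.8 − 55.2| / 20.4 = 8.4 / 20.4 = 0.412.
For two independent groups with equal n: n = 2·((z_{α/2} + z_β) / d)².
z_{α/2} + z_β = 1.645 + 0.524 = 2.169.
n = 2 × (2.169 / 0.412)² = 2 × 5.265² = 2 × 27.72 = 55.4.
Round up to the next whole participant.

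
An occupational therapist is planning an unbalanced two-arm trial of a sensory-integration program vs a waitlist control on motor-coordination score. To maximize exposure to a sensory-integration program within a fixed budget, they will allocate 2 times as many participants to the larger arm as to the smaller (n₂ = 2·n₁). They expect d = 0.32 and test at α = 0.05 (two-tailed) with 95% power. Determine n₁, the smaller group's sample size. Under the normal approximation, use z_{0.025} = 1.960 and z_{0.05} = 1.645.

n₁ = 191

With allocation ratio k = n₂/n₁ = 2, Var(x̄₁−x̄₂) = σ²(1/n₁ + 1/(k·n₁)) = σ²·(k+1)/(k·n₁).
So n₁ = (1 + 1/k)·((z_{α/2} + z_β)/d)² = 1.500 × (3.605/0.32)².
n₁ = 1.500 × 126.91 = 190.4.
Round up: n₁ = 191, giving n₂ = 2 × 191 = 382.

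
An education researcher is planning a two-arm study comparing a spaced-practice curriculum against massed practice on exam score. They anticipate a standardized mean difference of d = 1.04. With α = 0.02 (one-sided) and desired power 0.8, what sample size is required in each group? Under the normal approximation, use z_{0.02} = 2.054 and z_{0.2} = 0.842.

n = 16 per group

For two independent groups with equal n: n = 2·((z_{α} + z_β) / d)².
z_{α} + z_β = 2.054 + 0.842 = 2.896.
n = 2 × (2.896 / 1.04)² = 2 × 2.785² = 2 × 7.75 = 15.5.
Round up to the next whole participant.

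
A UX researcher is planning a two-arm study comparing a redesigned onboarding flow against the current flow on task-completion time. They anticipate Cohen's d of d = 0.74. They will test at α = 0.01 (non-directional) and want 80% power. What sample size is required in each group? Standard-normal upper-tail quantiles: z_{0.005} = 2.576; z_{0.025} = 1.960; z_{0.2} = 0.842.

n = 43 per group

For two independent groups with equal n: n = 2·((z_{α/2} + z_β) / d)².
z_{α/2} + z_β = 2.576 + 0.842 = 3.418.
n = 2 × (3.418 / 0.74)² = 2 × 4.619² = 2 × 21.33 = 42.7.
Round up to the next whole participant.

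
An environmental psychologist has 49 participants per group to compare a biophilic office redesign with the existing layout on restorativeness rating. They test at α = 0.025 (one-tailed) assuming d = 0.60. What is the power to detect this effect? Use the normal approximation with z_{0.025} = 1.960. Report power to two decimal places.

For two equal groups, power = Φ(d·√(n/2) − z_{α}).
d·√(n/2) = 0.60 × √(49/2) = 0.60 × 4.950 = 2.970.
z_β = 2.970 − 1.960 = 1.010.
Power = Φ(1.010) = 0.844.

power ≈ 0.84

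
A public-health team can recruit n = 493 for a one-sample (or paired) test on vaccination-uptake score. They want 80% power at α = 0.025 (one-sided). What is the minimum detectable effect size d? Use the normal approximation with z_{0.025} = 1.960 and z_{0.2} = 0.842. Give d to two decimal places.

For a single sample (or paired design) of n = 493: d_min = (z_{α} + z_β)/√n.
z-sum = 1.960 + 0.842 = 2.802.
d_min = 2.802 / √493 = 2.802 / 22.204 = 0.126.

d_min ≈ 0.13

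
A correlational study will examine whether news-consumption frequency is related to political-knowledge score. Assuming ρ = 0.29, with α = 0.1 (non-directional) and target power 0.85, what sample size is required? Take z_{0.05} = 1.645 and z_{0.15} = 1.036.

Fisher's z: C = ½·ln((1+r)/(1−r)) = ½·ln(1.8169) = 0.2986.
n = ((z_{α/2} + z_β)/C)² + 3.
(1.645 + 1.036) / 0.2986 = 2.681 / 0.2986 = 8.979.
n = 8.979² + 3 = 80.61 + 3 = 83.6.
Round up.

n = 84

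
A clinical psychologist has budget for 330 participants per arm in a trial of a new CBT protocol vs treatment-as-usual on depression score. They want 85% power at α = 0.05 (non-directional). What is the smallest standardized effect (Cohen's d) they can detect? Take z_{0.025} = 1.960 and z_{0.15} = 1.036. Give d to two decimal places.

d_min ≈ 0.23

For two independent groups of n = 330 each: d_min = (z_{α/2} + z_β)·√(2/n).
z-sum = 1.960 + 1.036 = 2.996.
d_min = 2.996 × √(2/330) = 2.996 × 0.0778 = 0.233.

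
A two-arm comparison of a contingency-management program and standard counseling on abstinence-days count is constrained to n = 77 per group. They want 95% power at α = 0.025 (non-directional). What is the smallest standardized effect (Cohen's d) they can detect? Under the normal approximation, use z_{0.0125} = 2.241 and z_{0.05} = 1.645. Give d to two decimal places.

For two independent groups of n = 77 each: d_min = (z_{α/2} + z_β)·√(2/n).
z-sum = 2.241 + 1.645 = 3.886.
d_min = 3.886 × √(2/77) = 3.886 × 0.1612 = 0.626.

d_min ≈ 0.63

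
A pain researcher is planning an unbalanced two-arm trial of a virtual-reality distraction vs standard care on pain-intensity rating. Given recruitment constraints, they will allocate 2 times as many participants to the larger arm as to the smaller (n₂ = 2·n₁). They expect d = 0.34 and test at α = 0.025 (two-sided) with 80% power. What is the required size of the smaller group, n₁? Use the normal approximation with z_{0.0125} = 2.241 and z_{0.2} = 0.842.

With allocation ratio k = n₂/n₁ = 2, Var(x̄₁−x̄₂) = σ²(1/n₁ + 1/(k·n₁)) = σ²·(k+1)/(k·n₁).
So n₁ = (1 + 1/k)·((z_{α/2} + z_β)/d)² = 1.500 × (3.083/0.34)².
n₁ = 1.500 × 82.22 = 123.3.
Round up: n₁ = 124, giving n₂ = 2 × 124 = 248.

n₁ = 124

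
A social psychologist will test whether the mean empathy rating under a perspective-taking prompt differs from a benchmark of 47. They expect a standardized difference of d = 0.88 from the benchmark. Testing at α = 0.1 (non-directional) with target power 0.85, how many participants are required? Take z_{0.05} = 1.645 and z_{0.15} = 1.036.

For a one-sample test: n = ((z_{α/2} + z_β) / d)².
z_{α/2} + z_β = 1.645 + 1.036 = 2.681.
n = (2.681 / 0.88)² = 3.047² = 9.28.
Round up.

n = 10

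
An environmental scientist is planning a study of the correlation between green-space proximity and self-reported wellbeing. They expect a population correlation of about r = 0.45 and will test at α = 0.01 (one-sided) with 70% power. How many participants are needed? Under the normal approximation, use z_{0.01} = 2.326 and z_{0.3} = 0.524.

n = 38

Fisher's z: C = ½·ln((1+r)/(1−r)) = ½·ln(2.6364) = 0.4847.
n = ((z_{α} + z_β)/C)² + 3.
(2.326 + 0.524) / 0.4847 = 2.850 / 0.4847 = 5.880.
n = 5.880² + 3 = 34.57 + 3 = 37.6.
Round up.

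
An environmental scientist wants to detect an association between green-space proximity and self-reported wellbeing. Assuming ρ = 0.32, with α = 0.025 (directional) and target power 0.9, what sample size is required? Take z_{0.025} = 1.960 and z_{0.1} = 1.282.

Fisher's z: C = ½·ln((1+r)/(1−r)) = ½·ln(1.9412) = 0.3316.
n = ((z_{α} + z_β)/C)² + 3.
(1.960 + 1.282) / 0.3316 = 3.242 / 0.3316 = 9.777.
n = 9.777² + 3 = 95.59 + 3 = 98.6.
Round up.

n = 99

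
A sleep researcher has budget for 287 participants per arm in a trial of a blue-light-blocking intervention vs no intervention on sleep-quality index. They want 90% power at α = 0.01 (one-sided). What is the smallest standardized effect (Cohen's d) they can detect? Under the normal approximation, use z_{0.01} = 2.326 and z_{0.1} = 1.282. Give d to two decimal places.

d_min ≈ 0.30

For two independent groups of n = 287 each: d_min = (z_{α} + z_β)·√(2/n).
z-sum = 2.326 + 1.282 = 3.608.
d_min = 3.608 × √(2/287) = 3.608 × 0.0835 = 0.301.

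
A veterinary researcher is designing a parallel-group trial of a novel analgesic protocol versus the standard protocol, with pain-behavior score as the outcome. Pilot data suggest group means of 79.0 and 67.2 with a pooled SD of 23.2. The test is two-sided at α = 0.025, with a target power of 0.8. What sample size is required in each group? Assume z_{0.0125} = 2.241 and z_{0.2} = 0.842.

n = 74 per group

Cohen's d = |M₁ − M₂| / SD_pooled = |79.0 − 67.2| / 23.2 = 11.8 / 23.2 = 0.509.
For two independent groups with equal n: n = 2·((z_{α/2} + z_β) / d)².
z_{α/2} + z_β = 2.241 + 0.842 = 3.083.
n = 2 × (3.083 / 0.509)² = 2 × 6.057² = 2 × 36.69 = 73.4.
Round up to the next whole participant.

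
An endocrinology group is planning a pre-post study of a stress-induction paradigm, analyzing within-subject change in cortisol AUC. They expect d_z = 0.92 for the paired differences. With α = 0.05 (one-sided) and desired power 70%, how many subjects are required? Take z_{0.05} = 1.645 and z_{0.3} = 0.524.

n = 6 pairs

For a paired (one-sample on differences) test: n = ((z_{α} + z_β) / d)².
z_{α} + z_β = 1.645 + 0.524 = 2.169.
n = (2.169 / 0.92)² = 2.358² = 5.56.
Round up.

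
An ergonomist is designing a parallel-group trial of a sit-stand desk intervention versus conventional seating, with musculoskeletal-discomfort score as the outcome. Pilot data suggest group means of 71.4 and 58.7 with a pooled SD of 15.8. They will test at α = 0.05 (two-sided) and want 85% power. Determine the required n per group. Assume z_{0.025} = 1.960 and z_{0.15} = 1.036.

Cohen's d = |M₁ − M₂| / SD_pooled = |71.4 − 58.7| / 15.8 = 12.7 / 15.8 = 0.804.
For two independent groups with equal n: n = 2·((z_{α/2} + z_β) / d)².
z_{α/2} + z_β = 1.960 + 1.036 = 2.996.
n = 2 × (2.996 / 0.804)² = 2 × 3.726² = 2 × 13.89 = 27.8.
Round up to the next whole participant.

n = 28 per group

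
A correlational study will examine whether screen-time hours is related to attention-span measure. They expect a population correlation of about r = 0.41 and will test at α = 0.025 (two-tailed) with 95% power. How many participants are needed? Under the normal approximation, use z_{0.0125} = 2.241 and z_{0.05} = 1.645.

Fisher's z: C = ½·ln((1+r)/(1−r)) = ½·ln(2.3898) = 0.4356.
n = ((z_{α/2} + z_β)/C)² + 3.
(2.241 + 1.645) / 0.4356 = 3.886 / 0.4356 = 8.921.
n = 8.921² + 3 = 79.58 + 3 = 82.6.
Round up.

n = 83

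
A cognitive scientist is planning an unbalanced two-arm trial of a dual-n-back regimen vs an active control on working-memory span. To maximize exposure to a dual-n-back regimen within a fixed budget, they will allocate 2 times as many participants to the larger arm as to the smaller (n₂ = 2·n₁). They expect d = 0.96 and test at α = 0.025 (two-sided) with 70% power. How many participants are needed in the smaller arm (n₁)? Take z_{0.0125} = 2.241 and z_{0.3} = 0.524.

With allocation ratio k = n₂/n₁ = 2, Var(x̄₁−x̄₂) = σ²(1/n₁ + 1/(k·n₁)) = σ²·(k+1)/(k·n₁).
So n₁ = (1 + 1/k)·((z_{α/2} + z_β)/d)² = 1.500 × (2.765/0.96)².
n₁ = 1.500 × 8.30 = 12.4.
Round up: n₁ = 13, giving n₂ = 2 × 13 = 26.

n₁ = 13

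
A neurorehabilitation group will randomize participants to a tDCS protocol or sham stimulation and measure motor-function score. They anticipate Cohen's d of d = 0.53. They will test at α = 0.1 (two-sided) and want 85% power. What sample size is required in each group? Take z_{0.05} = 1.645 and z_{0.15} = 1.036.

n = 52 per group

For two independent groups with equal n: n = 2·((z_{α/2} + z_β) / d)².
z_{α/2} + z_β = 1.645 + 1.036 = 2.681.
n = 2 × (2.681 / 0.53)² = 2 × 5.058² = 2 × 25.59 = 51.2.
Round up to the next whole participant.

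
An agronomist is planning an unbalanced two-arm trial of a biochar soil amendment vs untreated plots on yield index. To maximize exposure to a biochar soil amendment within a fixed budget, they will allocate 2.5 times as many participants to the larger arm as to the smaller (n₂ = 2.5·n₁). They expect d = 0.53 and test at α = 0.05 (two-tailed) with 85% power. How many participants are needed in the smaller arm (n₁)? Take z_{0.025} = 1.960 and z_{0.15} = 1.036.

With allocation ratio k = n₂/n₁ = 2.5, Var(x̄₁−x̄₂) = σ²(1/n₁ + 1/(k·n₁)) = σ²·(k+1)/(k·n₁).
So n₁ = (1 + 1/k)·((z_{α/2} + z_β)/d)² = 1.400 × (2.996/0.53)².
n₁ = 1.400 × 31.95 = 44.7.
Round up: n₁ = 45, giving n₂ = ⌈2.5 × 45⌉ = ⌈112.5⌉ = 113.

n₁ = 45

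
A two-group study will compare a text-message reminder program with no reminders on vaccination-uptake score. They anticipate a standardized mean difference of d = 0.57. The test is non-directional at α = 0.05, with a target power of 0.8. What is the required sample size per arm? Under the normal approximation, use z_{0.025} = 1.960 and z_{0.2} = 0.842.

n = 49 per group

For two independent groups with equal n: n = 2·((z_{α/2} + z_β) / d)².
z_{α/2} + z_β = 1.960 + 0.842 = 2.802.
n = 2 × (2.802 / 0.57)² = 2 × 4.916² = 2 × 24.16 = 48.3.
Round up to the next whole participant.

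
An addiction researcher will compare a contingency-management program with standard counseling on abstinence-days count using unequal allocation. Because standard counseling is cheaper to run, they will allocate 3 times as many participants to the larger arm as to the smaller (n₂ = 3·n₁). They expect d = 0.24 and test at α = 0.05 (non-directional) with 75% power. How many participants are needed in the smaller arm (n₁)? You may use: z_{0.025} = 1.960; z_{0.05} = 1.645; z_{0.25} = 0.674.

n₁ = 161

With allocation ratio k = n₂/n₁ = 3, Var(x̄₁−x̄₂) = σ²(1/n₁ + 1/(k·n₁)) = σ²·(k+1)/(k·n₁).
So n₁ = (1 + 1/k)·((z_{α/2} + z_β)/d)² = 1.333 × (2.634/0.24)².
n₁ = 1.333 × 120.45 = 160.6.
Round up: n₁ = 161, giving n₂ = 3 × 161 = 483.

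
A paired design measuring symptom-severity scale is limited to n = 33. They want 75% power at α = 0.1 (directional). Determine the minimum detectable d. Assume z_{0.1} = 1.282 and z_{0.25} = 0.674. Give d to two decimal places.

d_min ≈ 0.34

For a single sample (or paired design) of n = 33: d_min = (z_{α} + z_β)/√n.
z-sum = 1.282 + 0.674 = 1.956.
d_min = 1.956 / √33 = 1.956 / 5.745 = 0.340.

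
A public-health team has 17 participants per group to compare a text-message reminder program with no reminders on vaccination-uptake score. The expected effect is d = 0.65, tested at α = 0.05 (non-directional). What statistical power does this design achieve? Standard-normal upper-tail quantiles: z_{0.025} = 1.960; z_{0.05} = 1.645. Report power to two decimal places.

power ≈ 0.47

For two equal groups, power = Φ(d·√(n/2) − z_{α/2}).
d·√(n/2) = 0.65 × √(17/2) = 0.65 × 2.915 = 1.895.
z_β = 1.895 − 1.960 = -0.065.
Power = Φ(-0.065) = 0.474.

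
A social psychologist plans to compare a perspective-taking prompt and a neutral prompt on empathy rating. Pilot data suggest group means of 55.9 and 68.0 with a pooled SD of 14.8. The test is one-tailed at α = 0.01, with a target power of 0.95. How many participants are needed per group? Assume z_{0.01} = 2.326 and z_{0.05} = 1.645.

Cohen's d = |M₁ − M₂| / SD_pooled = |55.9 − 68.0| / 14.8 = 12.1 / 14.8 = 0.818.
For two independent groups with equal n: n = 2·((z_{α} + z_β) / d)².
z_{α} + z_β = 2.326 + 1.645 = 3.971.
n = 2 × (3.971 / 0.818)² = 2 × 4.855² = 2 × 23.57 = 47.1.
Round up to the next whole participant.

n = 48 per group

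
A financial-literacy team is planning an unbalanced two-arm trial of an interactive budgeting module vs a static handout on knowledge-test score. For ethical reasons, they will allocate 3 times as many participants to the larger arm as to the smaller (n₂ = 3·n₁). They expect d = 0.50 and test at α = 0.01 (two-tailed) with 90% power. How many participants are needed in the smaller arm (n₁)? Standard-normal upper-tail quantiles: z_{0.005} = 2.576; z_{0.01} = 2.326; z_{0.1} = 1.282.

With allocation ratio k = n₂/n₁ = 3, Var(x̄₁−x̄₂) = σ²(1/n₁ + 1/(k·n₁)) = σ²·(k+1)/(k·n₁).
So n₁ = (1 + 1/k)·((z_{α/2} + z_β)/d)² = 1.333 × (3.858/0.50)².
n₁ = 1.333 × 59.54 = 79.4.
Round up: n₁ = 80, giving n₂ = 3 × 80 = 240.

n₁ = 80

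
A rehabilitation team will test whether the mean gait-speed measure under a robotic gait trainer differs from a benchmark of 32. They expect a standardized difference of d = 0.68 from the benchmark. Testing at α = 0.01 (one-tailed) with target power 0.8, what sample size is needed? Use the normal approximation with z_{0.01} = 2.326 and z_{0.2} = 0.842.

n = 22

For a one-sample test: n = ((z_{α} + z_β) / d)².
z_{α} + z_β = 2.326 + 0.842 = 3.168.
n = (3.168 / 0.68)² = 4.659² = 21.70.
Round up.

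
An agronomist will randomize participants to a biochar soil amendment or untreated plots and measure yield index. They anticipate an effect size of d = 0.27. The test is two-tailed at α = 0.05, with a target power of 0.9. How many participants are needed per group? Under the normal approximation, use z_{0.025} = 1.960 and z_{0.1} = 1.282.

n = 289 per group

For two independent groups with equal n: n = 2·((z_{α/2} + z_β) / d)².
z_{α/2} + z_β = 1.960 + 1.282 = 3.242.
n = 2 × (3.242 / 0.27)² = 2 × 12.007² = 2 × 144.18 = 288.4.
Round up to the next whole participant.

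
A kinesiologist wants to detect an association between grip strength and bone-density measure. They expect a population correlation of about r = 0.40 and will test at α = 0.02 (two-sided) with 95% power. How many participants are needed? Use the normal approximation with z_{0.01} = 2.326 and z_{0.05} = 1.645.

n = 91

Fisher's z: C = ½·ln((1+r)/(1−r)) = ½·ln(2.3333) = 0.4236.
n = ((z_{α/2} + z_β)/C)² + 3.
(2.326 + 1.645) / 0.4236 = 3.971 / 0.4236 = 9.374.
n = 9.374² + 3 = 87.88 + 3 = 90.9.
Round up.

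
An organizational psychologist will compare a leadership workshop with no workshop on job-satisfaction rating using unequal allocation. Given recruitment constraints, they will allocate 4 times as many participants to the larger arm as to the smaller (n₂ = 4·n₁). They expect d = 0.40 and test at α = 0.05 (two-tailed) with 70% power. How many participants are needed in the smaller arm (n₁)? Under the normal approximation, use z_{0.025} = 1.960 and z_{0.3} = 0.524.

n₁ = 49

With allocation ratio k = n₂/n₁ = 4, Var(x̄₁−x̄₂) = σ²(1/n₁ + 1/(k·n₁)) = σ²·(k+1)/(k·n₁).
So n₁ = (1 + 1/k)·((z_{α/2} + z_β)/d)² = 1.250 × (2.484/0.40)².
n₁ = 1.250 × 38.56 = 48.2.
Round up: n₁ = 49, giving n₂ = 4 × 49 = 196.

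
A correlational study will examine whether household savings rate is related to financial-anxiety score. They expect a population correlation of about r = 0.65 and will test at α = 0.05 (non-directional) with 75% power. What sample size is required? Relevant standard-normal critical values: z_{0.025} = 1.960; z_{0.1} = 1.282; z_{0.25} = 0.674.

n = 15

Fisher's z: C = ½·ln((1+r)/(1−r)) = ½·ln(4.7143) = 0.7753.
n = ((z_{α/2} + z_β)/C)² + 3.
(1.960 + 0.674) / 0.7753 = 2.634 / 0.7753 = 3.397.
n = 3.397² + 3 = 11.54 + 3 = 14.5.
Round up.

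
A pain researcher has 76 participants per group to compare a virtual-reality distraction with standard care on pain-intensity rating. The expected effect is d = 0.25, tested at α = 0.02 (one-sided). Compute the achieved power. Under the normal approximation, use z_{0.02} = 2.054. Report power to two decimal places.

power ≈ 0.30

For two equal groups, power = Φ(d·√(n/2) − z_{α}).
d·√(n/2) = 0.25 × √(76/2) = 0.25 × 6.164 = 1.541.
z_β = 1.541 − 2.054 = -0.513.
Power = Φ(-0.513) = 0.304.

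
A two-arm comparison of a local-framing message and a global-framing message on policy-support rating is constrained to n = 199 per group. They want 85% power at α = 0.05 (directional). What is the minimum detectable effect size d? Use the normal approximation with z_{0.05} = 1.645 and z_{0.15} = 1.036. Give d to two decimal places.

For two independent groups of n = 199 each: d_min = (z_{α} + z_β)·√(2/n).
z-sum = 1.645 + 1.036 = 2.681.
d_min = 2.681 × √(2/199) = 2.681 × 0.1003 = 0.269.

d_min ≈ 0.27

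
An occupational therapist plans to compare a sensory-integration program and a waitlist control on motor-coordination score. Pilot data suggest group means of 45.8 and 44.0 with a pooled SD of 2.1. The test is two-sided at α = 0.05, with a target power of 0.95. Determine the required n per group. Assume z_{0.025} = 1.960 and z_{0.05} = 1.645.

n = 36 per group

Cohen's d = |M₁ − M₂| / SD_pooled = |45.8 − 44.0| / 2.1 = 1.8 / 2.1 = 0.857.
For two independent groups with equal n: n = 2·((z_{α/2} + z_β) / d)².
z_{α/2} + z_β = 1.960 + 1.645 = 3.605.
n = 2 × (3.605 / 0.857)² = 2 × 4.207² = 2 × 17.69 = 35.4.
Round up to the next whole participant.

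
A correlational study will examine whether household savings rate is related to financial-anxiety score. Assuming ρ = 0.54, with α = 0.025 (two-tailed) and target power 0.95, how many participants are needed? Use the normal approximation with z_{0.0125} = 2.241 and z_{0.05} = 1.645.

n = 45

Fisher's z: C = ½·ln((1+r)/(1−r)) = ½·ln(3.3478) = 0.6042.
n = ((z_{α/2} + z_β)/C)² + 3.
(2.241 + 1.645) / 0.6042 = 3.886 / 0.6042 = 6.432.
n = 6.432² + 3 = 41.37 + 3 = 44.4.
Round up.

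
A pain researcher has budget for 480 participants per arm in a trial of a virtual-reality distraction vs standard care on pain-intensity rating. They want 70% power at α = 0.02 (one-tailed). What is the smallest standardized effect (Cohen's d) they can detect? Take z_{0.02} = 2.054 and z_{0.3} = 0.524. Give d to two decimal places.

d_min ≈ 0.17

For two independent groups of n = 480 each: d_min = (z_{α} + z_β)·√(2/n).
z-sum = 2.054 + 0.524 = 2.578.
d_min = 2.578 × √(2/480) = 2.578 × 0.0645 = 0.166.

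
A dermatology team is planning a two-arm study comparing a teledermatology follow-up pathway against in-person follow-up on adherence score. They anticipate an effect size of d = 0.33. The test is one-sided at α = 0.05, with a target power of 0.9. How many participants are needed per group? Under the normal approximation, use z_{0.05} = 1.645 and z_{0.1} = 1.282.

For two independent groups with equal n: n = 2·((z_{α} + z_β) / d)².
z_{α} + z_β = 1.645 + 1.282 = 2.927.
n = 2 × (2.927 / 0.33)² = 2 × 8.870² = 2 × 78.67 = 157.3.
Round up to the next whole participant.

n = 158 per group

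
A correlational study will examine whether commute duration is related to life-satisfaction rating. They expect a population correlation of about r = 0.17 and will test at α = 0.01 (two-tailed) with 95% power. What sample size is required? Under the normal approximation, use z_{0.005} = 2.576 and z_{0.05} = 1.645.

n = 608

Fisher's z: C = ½·ln((1+r)/(1−r)) = ½·ln(1.4096) = 0.1717.
n = ((z_{α/2} + z_β)/C)² + 3.
(2.576 + 1.645) / 0.1717 = 4.221 / 0.1717 = 24.584.
n = 24.584² + 3 = 604.35 + 3 = 607.4.
Round up.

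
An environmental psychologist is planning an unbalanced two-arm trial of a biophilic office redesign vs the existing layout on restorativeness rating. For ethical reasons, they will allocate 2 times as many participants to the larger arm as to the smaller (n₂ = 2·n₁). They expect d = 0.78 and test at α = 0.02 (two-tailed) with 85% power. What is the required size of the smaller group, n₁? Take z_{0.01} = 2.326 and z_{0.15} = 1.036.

With allocation ratio k = n₂/n₁ = 2, Var(x̄₁−x̄₂) = σ²(1/n₁ + 1/(k·n₁)) = σ²·(k+1)/(k·n₁).
So n₁ = (1 + 1/k)·((z_{α/2} + z_β)/d)² = 1.500 × (3.362/0.78)².
n₁ = 1.500 × 18.58 = 27.9.
Round up: n₁ = 28, giving n₂ = 2 × 28 = 56.

n₁ = 28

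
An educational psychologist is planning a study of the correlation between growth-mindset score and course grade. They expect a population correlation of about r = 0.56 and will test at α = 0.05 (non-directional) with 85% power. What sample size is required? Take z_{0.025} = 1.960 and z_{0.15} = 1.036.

n = 26

Fisher's z: C = ½·ln((1+r)/(1−r)) = ½·ln(3.5455) = 0.6328.
n = ((z_{α/2} + z_β)/C)² + 3.
(1.960 + 1.036) / 0.6328 = 2.996 / 0.6328 = 4.735.
n = 4.735² + 3 = 22.42 + 3 = 25.4.
Round up.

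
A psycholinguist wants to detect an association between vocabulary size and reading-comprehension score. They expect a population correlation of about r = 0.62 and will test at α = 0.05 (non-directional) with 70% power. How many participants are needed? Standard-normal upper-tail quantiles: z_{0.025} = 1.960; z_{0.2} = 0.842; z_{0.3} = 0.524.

n = 15

Fisher's z: C = ½·ln((1+r)/(1−r)) = ½·ln(4.2632) = 0.7250.
n = ((z_{α/2} + z_β)/C)² + 3.
(1.960 + 0.524) / 0.7250 = 2.484 / 0.7250 = 3.426.
n = 3.426² + 3 = 11.74 + 3 = 14.7.
Round up.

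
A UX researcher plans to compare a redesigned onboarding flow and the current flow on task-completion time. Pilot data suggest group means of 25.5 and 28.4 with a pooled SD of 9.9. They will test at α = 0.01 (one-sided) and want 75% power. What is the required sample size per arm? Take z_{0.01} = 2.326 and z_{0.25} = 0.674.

n = 210 per group

Cohen's d = |M₁ − M₂| / SD_pooled = |25.5 − 28.4| / 9.9 = 2.9 / 9.9 = 0.293.
For two independent groups with equal n: n = 2·((z_{α} + z_β) / d)².
z_{α} + z_β = 2.326 + 0.674 = 3.000.
n = 2 × (3.000 / 0.293)² = 2 × 10.239² = 2 × 104.84 = 209.7.
Round up to the next whole participant.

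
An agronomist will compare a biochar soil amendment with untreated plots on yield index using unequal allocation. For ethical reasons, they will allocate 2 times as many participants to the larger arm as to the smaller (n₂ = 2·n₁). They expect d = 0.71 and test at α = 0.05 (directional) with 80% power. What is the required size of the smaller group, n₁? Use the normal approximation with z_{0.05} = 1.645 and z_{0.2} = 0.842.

With allocation ratio k = n₂/n₁ = 2, Var(x̄₁−x̄₂) = σ²(1/n₁ + 1/(k·n₁)) = σ²·(k+1)/(k·n₁).
So n₁ = (1 + 1/k)·((z_{α} + z_β)/d)² = 1.500 × (2.487/0.71)².
n₁ = 1.500 × 12.27 = 18.4.
Round up: n₁ = 19, giving n₂ = 2 × 19 = 38.

n₁ = 19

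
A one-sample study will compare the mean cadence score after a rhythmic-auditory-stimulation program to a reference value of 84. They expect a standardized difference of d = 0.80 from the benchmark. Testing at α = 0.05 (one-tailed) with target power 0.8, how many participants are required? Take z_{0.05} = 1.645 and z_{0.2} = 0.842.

n = 10

For a one-sample test: n = ((z_{α} + z_β) / d)².
z_{α} + z_β = 1.645 + 0.842 = 2.487.
n = (2.487 / 0.80)² = 3.109² = 9.66.
Round up.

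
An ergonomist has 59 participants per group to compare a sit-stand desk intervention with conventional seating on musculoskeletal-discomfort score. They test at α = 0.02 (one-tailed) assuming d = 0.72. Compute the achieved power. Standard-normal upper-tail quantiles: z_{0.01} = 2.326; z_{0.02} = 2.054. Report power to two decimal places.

power ≈ 0.97

For two equal groups, power = Φ(d·√(n/2) − z_{α}).
d·√(n/2) = 0.72 × √(59/2) = 0.72 × 5.431 = 3.911.
z_β = 3.911 − 2.054 = 1.857.
Power = Φ(1.857) = 0.968.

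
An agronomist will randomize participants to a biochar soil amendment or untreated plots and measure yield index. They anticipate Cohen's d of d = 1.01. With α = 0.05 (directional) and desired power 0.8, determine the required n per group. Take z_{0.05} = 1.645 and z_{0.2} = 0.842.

n = 13 per group

For two independent groups with equal n: n = 2·((z_{α} + z_β) / d)².
z_{α} + z_β = 1.645 + 0.842 = 2.487.
n = 2 × (2.487 / 1.01)² = 2 × 2.462² = 2 × 6.06 = 12.1.
Round up to the next whole participant.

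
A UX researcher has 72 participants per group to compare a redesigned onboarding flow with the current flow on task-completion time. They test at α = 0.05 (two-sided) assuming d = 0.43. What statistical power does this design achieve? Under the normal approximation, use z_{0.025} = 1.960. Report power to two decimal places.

For two equal groups, power = Φ(d·√(n/2) − z_{α/2}).
d·√(n/2) = 0.43 × √(72/2) = 0.43 × 6.000 = 2.580.
z_β = 2.580 − 1.960 = 0.620.
Power = Φ(0.620) = 0.732.

power ≈ 0.73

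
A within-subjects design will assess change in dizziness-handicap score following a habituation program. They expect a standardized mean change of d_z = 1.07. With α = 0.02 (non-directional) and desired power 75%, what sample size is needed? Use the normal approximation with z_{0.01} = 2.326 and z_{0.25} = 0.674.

For a paired (one-sample on differences) test: n = ((z_{α/2} + z_β) / d)².
z_{α/2} + z_β = 2.326 + 0.674 = 3.000.
n = (3.000 / 1.07)² = 2.804² = 7.86.
Round up.

n = 8 pairs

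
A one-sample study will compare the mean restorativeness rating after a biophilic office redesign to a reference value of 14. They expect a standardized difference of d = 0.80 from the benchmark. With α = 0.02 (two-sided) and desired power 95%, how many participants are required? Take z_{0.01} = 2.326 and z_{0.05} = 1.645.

For a one-sample test: n = ((z_{α/2} + z_β) / d)².
z_{α/2} + z_β = 2.326 + 1.645 = 3.971.
n = (3.971 / 0.80)² = 4.964² = 24.64.
Round up.

n = 25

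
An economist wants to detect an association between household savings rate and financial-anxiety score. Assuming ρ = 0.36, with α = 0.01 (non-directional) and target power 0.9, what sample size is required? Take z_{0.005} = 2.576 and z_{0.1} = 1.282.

n = 108

Fisher's z: C = ½·ln((1+r)/(1−r)) = ½·ln(2.1250) = 0.3769.
n = ((z_{α/2} + z_β)/C)² + 3.
(2.576 + 1.282) / 0.3769 = 3.858 / 0.3769 = 10.236.
n = 10.236² + 3 = 104.78 + 3 = 107.8.
Round up.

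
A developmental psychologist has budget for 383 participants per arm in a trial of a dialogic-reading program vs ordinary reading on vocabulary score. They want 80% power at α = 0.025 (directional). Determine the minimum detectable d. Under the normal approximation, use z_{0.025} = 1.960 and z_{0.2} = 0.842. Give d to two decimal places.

For two independent groups of n = 383 each: d_min = (z_{α} + z_β)·√(2/n).
z-sum = 1.960 + 0.842 = 2.802.
d_min = 2.802 × √(2/383) = 2.802 × 0.0723 = 0.202.

d_min ≈ 0.20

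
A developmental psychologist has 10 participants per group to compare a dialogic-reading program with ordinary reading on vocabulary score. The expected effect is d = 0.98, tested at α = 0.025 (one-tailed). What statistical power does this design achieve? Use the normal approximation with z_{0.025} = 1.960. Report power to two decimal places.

For two equal groups, power = Φ(d·√(n/2) − z_{α}).
d·√(n/2) = 0.98 × √(10/2) = 0.98 × 2.236 = 2.191.
z_β = 2.191 − 1.960 = 0.231.
Power = Φ(0.231) = 0.591.

power ≈ 0.59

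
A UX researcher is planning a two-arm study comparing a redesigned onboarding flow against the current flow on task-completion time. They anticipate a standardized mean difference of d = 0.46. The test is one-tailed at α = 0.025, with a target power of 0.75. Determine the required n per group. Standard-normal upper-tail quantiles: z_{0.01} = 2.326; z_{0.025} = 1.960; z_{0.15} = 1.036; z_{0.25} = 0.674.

n = 66 per group

For two independent groups with equal n: n = 2·((z_{α} + z_β) / d)².
z_{α} + z_β = 1.960 + 0.674 = 2.634.
n = 2 × (2.634 / 0.46)² = 2 × 5.726² = 2 × 32.79 = 65.6.
Round up to the next whole participant.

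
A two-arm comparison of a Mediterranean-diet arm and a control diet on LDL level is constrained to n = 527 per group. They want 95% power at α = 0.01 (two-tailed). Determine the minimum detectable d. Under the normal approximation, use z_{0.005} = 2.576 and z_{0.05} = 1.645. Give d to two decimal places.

For two independent groups of n = 527 each: d_min = (z_{α/2} + z_β)·√(2/n).
z-sum = 2.576 + 1.645 = 4.221.
d_min = 4.221 × √(2/527) = 4.221 × 0.0616 = 0.260.

d_min ≈ 0.26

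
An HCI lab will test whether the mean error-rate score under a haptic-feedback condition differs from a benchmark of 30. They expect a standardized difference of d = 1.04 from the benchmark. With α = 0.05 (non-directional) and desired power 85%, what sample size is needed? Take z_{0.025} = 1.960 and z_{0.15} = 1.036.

For a one-sample test: n = ((z_{α/2} + z_β) / d)².
z_{α/2} + z_β = 1.960 + 1.036 = 2.996.
n = (2.996 / 1.04)² = 2.881² = 8.30.
Round up.

n = 9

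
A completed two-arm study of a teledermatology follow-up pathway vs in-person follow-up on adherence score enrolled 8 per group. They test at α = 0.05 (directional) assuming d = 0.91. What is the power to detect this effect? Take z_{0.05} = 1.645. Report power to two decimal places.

For two equal groups, power = Φ(d·√(n/2) − z_{α}).
d·√(n/2) = 0.91 × √(8/2) = 0.91 × 2.000 = 1.820.
z_β = 1.820 − 1.645 = 0.175.
Power = Φ(0.175) = 0.569.

power ≈ 0.57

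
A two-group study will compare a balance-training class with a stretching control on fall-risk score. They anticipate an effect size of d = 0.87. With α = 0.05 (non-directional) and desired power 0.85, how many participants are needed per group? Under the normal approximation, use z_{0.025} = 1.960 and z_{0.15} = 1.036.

n = 24 per group

For two independent groups with equal n: n = 2·((z_{α/2} + z_β) / d)².
z_{α/2} + z_β = 1.960 + 1.036 = 2.996.
n = 2 × (2.996 / 0.87)² = 2 × 3.444² = 2 × 11.86 = 23.7.
Round up to the next whole participant.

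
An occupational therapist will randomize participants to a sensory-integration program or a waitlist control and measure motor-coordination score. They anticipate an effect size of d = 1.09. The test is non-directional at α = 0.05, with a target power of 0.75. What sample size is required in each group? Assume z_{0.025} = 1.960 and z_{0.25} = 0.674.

For two independent groups with equal n: n = 2·((z_{α/2} + z_β) / d)².
z_{α/2} + z_β = 1.960 + 0.674 = 2.634.
n = 2 × (2.634 / 1.09)² = 2 × 2.417² = 2 × 5.84 = 11.7.
Round up to the next whole participant.

n = 12 per group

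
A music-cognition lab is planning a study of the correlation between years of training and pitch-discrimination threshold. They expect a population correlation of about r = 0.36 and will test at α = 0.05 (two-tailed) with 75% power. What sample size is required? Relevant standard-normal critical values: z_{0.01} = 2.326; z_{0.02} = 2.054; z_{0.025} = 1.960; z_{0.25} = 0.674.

Fisher's z: C = ½·ln((1+r)/(1−r)) = ½·ln(2.1250) = 0.3769.
n = ((z_{α/2} + z_β)/C)² + 3.
(1.960 + 0.674) / 0.3769 = 2.634 / 0.3769 = 6.989.
n = 6.989² + 3 = 48.84 + 3 = 51.8.
Round up.

n = 52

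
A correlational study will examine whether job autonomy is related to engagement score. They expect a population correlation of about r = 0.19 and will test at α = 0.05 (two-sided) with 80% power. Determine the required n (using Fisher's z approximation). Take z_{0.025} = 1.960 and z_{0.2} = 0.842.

Fisher's z: C = ½·ln((1+r)/(1−r)) = ½·ln(1.4691) = 0.1923.
n = ((z_{α/2} + z_β)/C)² + 3.
(1.960 + 0.842) / 0.1923 = 2.802 / 0.1923 = 14.571.
n = 14.571² + 3 = 212.31 + 3 = 215.3.
Round up.

n = 216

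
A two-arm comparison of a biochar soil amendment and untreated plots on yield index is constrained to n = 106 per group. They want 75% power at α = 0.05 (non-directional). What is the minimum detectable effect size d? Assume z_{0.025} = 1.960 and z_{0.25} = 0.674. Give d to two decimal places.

For two independent groups of n = 106 each: d_min = (z_{α/2} + z_β)·√(2/n).
z-sum = 1.960 + 0.674 = 2.634.
d_min = 2.634 × √(2/106) = 2.634 × 0.1374 = 0.362.

d_min ≈ 0.36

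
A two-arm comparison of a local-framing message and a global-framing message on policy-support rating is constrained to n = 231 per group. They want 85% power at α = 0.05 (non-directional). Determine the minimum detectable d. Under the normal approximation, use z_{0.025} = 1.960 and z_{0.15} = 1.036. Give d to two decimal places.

For two independent groups of n = 231 each: d_min = (z_{α/2} + z_β)·√(2/n).
z-sum = 1.960 + 1.036 = 2.996.
d_min = 2.996 × √(2/231) = 2.996 × 0.0930 = 0.279.

d_min ≈ 0.28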